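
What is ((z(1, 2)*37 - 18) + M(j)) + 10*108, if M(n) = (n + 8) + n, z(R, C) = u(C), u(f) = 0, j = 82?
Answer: 1234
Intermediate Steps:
z(R, C) = 0
M(n) = 8 + 2*n (M(n) = (8 + n) + n = 8 + 2*n)
((z(1, 2)*37 - 18) + M(j)) + 10*108 = ((0*37 - 18) + (8 + 2*82)) + 10*108 = ((0 - 18) + (8 + 164)) + 1080 = (-18 + 172) + 1080 = 154 + 1080 = 1234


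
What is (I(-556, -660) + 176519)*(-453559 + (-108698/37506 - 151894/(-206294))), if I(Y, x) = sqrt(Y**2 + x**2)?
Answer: -22123642517378661377/276330813 - 129844909885079188*sqrt(34)/1934315691 ≈ -8.0454e+10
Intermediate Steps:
(I(-556, -660) + 176519)*(-453559 + (-108698/37506 - 151894/(-206294))) = (sqrt((-556)**2 + (-660)**2) + 176519)*(-453559 + (-108698/37506 - 151894/(-206294))) = (sqrt(309136 + 435600) + 176519)*(-453559 + (-108698*1/37506 - 151894*(-1/206294))) = (sqrt(744736) + 176519)*(-453559 + (-54349/18753 + 75947/103147)) = (148*sqrt(34) + 176519)*(-453559 - 4181702212/1934315691) = (176519 + 148*sqrt(34))*(-877330472196481/1934315691) = -22123642517378661377/276330813 - 129844909885079188*sqrt(34)/1934315691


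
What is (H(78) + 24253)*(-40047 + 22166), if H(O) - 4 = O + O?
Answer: -436528853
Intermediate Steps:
H(O) = 4 + 2*O (H(O) = 4 + (O + O) = 4 + 2*O)
(H(78) + 24253)*(-40047 + 22166) = ((4 + 2*78) + 24253)*(-40047 + 22166) = ((4 + 156) + 24253)*(-17881) = (160 + 24253)*(-17881) = 24413*(-17881) = -436528853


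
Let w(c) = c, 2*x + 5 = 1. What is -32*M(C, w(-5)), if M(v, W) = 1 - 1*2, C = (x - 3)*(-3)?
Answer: 32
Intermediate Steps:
x = -2 (x = -5/2 + (½)*1 = -5/2 + ½ = -2)
C = 15 (C = (-2 - 3)*(-3) = -5*(-3) = 15)
M(v, W) = -1 (M(v, W) = 1 - 2 = -1)
-32*M(C, w(-5)) = -32*(-1) = 32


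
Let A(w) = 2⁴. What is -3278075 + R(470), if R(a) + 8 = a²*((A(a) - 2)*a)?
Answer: 1450243917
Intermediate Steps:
A(w) = 16
R(a) = -8 + 14*a³ (R(a) = -8 + a²*((16 - 2)*a) = -8 + a²*(14*a) = -8 + 14*a³)
-3278075 + R(470) = -3278075 + (-8 + 14*470³) = -3278075 + (-8 + 14*103823000) = -3278075 + (-8 + 1453522000) = -3278075 + 1453521992 = 1450243917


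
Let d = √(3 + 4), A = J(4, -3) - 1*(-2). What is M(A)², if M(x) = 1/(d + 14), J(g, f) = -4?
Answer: (14 + √7)⁻² ≈ 0.0036091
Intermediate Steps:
A = -2 (A = -4 - 1*(-2) = -4 + 2 = -2)
d = √7 ≈ 2.6458
M(x) = 1/(14 + √7) (M(x) = 1/(√7 + 14) = 1/(14 + √7))
M(A)² = (2/27 - √7/189)²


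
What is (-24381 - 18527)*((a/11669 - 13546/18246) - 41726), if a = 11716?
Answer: 190595927777933348/106456287 ≈ 1.7904e+9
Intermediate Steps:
(-24381 - 18527)*((a/11669 - 13546/18246) - 41726) = (-24381 - 18527)*((11716/11669 - 13546/18246) - 41726) = -42908*((11716*(1/11669) - 13546*1/18246) - 41726) = -42908*((11716/11669 - 6773/9123) - 41726) = -42908*(27850931/106456287 - 41726) = -42908*(-4441967180431/106456287) = 190595927777933348/106456287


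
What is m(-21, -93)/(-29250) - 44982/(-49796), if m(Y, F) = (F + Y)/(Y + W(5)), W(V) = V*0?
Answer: 2302043063/2548932750 ≈ 0.90314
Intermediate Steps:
W(V) = 0
m(Y, F) = (F + Y)/Y (m(Y, F) = (F + Y)/(Y + 0) = (F + Y)/Y)
m(-21, -93)/(-29250) - 44982/(-49796) = ((-93 - 21)/(-21))/(-29250) - 44982/(-49796) = -1/21*(-114)*(-1/29250) - 44982*(-1/49796) = (38/7)*(-1/29250) + 22491/24898 = -19/102375 + 22491/24898 = 2302043063/2548932750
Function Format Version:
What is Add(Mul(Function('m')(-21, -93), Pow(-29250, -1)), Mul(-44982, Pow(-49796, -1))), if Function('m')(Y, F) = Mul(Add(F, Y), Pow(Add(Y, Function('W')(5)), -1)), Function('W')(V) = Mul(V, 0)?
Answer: Rational(2302043063, 2548932750) ≈ 0.90314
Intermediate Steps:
Function('W')(V) = 0
Function('m')(Y, F) = Mul(Pow(Y, -1), Add(F, Y)) (Function('m')(Y, F) = Mul(Add(F, Y), Pow(Add(Y, 0), -1)) = Mul(Add(F, Y), Pow(Y, -1)) = Mul(Pow(Y, -1), Add(F, Y)))
Add(Mul(Function('m')(-21, -93), Pow(-29250, -1)), Mul(-44982, Pow(-49796, -1))) = Add(Mul(Mul(Pow(-21, -1), Add(-93, -21)), Pow(-29250, -1)), Mul(-44982, Pow(-49796, -1))) = Add(Mul(Mul(Rational(-1, 21), -114), Rational(-1, 29250)), Mul(-44982, Rational(-1, 49796))) = Add(Mul(Rational(38, 7), Rational(-1, 29250)), Rational(22491, 24898)) = Add(Rational(-19, 102375), Rational(22491, 24898)) = Rational(2302043063, 2548932750)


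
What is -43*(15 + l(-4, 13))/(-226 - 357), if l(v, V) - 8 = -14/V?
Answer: 12255/7579 ≈ 1.6170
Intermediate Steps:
l(v, V) = 8 - 14/V
-43*(15 + l(-4, 13))/(-226 - 357) = -43*(15 + (8 - 14/13))/(-226 - 357) = -43*(15 + (8 - 14*1/13))/(-583) = -43*(15 + (8 - 14/13))*(-1)/583 = -43*(15 + 90/13)*(-1)/583 = -12255*(-1)/(13*583) = -43*(-285/7579) = 12255/7579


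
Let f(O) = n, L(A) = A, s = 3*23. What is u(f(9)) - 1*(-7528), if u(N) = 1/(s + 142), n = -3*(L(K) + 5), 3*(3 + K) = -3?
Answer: 1588409/211 ≈ 7528.0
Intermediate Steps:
K = -4 (K = -3 + (1/3)*(-3) = -3 - 1 = -4)
s = 69
n = -3 (n = -3*(-4 + 5) = -3*1 = -3)
f(O) = -3
u(N) = 1/211 (u(N) = 1/(69 + 142) = 1/211)
u(f(9)) - 1*(-7528) = 1/211 - 1*(-7528) = 1/211 + 7528 = 1588409/211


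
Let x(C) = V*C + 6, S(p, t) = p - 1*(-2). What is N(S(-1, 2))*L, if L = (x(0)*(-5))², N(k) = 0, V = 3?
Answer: 0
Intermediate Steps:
S(p, t) = 2 + p (S(p, t) = p + 2 = 2 + p)
x(C) = 6 + 3*C (x(C) = 3*C + 6 = 6 + 3*C)
L = 900 (L = ((6 + 3*0)*(-5))² = ((6 + 0)*(-5))² = (6*(-5))² = (-30)² = 900)
N(S(-1, 2))*L = 0*900 = 0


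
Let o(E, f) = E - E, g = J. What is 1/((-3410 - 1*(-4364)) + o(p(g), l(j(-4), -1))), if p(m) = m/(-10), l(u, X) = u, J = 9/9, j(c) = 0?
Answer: 1/954 ≈ 0.0010482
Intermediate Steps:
J = 1 (J = 9*(⅑) = 1)
g = 1
p(m) = -m/10 (p(m) = m*(-⅒) = -m/10)
o(E, f) = 0
1/((-3410 - 1*(-4364)) + o(p(g), l(j(-4), -1))) = 1/((-3410 - 1*(-4364)) + 0) = 1/((-3410 + 4364) + 0) = 1/(954 + 0) = 1/954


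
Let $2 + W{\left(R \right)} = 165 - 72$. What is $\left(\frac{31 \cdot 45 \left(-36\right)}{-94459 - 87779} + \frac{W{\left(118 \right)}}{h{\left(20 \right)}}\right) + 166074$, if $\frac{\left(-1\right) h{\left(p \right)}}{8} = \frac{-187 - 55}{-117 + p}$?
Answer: $\frac{9765252707321}{58802128} \approx 1.6607 \cdot 10^{5}$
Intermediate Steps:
$h{\left(p \right)} = \frac{1936}{-117 + p}$ ($h{\left(p \right)} = - 8 \frac{-187 - 55}{-117 + p} = - 8 \left(- \frac{242}{-117 + p}\right) = \frac{1936}{-117 + p}$)
$W{\left(R \right)} = 91$ ($W{\left(R \right)} = -2 + \left(165 - 72\right) = -2 + 93 = 91$)
$\left(\frac{31 \cdot 45 \left(-36\right)}{-94459 - 87779} + \frac{W{\left(118 \right)}}{h{\left(20 \right)}}\right) + 166074 = \left(\frac{31 \cdot 45 \left(-36\right)}{-94459 - 87779} + \frac{91}{1936 \frac{1}{-117 + 20}}\right) + 166074 = \left(\frac{1395 \left(-36\right)}{-182238} + \frac{91}{1936 \frac{1}{-97}}\right) + 166074 = \left(\left(-50220\right) \left(- \frac{1}{182238}\right) + \frac{91}{1936 \left(- \frac{1}{97}\right)}\right) + 166074 = \left(\frac{8370}{30373} + \frac{91}{- \frac{1936}{97}}\right) + 166074 = \left(\frac{8370}{30373} + 91 \left(- \frac{97}{1936}\right)\right) + 166074 = \left(\frac{8370}{30373} - \frac{8827}{1936}\right) + 166074 = - \frac{251898151}{58802128} + 166074 = \frac{9765252707321}{58802128}$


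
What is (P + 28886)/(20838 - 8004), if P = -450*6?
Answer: 13093/6417 ≈ 2.0404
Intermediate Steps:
P = -2700 (P = -50*54 = -2700)
(P + 28886)/(20838 - 8004) = (-2700 + 28886)/(20838 - 8004) = 26186/12834 = 26186*(1/12834) = 13093/6417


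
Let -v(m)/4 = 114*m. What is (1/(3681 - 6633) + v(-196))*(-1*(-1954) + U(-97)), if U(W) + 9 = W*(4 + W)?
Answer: 1446623485333/1476 ≈ 9.8010e+8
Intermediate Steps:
v(m) = -456*m
U(W) = -9 + W*(4 + W)
(1/(3681 - 6633) + v(-196))*(-1*(-1954) + U(-97)) = (1/(3681 - 6633) - 456*(-196))*(-1*(-1954) + (-9 + (-97)² + 4*(-97))) = (1/(-2952) + 89376)*(1954 + (-9 + 9409 - 388)) = (-1/2952 + 89376)*(1954 + 9012) = (263837951/2952)*10966 = 1446623485333/1476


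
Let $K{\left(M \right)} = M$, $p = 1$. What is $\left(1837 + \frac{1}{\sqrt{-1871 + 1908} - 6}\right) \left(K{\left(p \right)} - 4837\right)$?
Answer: $-8912748 - 4836 \sqrt{37} \approx -8.9422 \cdot 10^{6}$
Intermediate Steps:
$\left(1837 + \frac{1}{\sqrt{-1871 + 1908} - 6}\right) \left(K{\left(p \right)} - 4837\right) = \left(1837 + \frac{1}{\sqrt{-1871 + 1908} - 6}\right) \left(1 - 4837\right) = \left(1837 + \frac{1}{\sqrt{37} - 6}\right) \left(-4836\right) = \left(1837 + \frac{1}{-6 + \sqrt{37}}\right) \left(-4836\right) = -8883732 - \frac{4836}{-6 + \sqrt{37}}$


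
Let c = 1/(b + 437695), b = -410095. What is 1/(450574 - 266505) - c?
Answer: -6803/220882800 ≈ -3.0799e-5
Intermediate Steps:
c = 1/27600 (c = 1/(-410095 + 437695) = 1/27600 ≈ 3.6232e-5)
1/(450574 - 266505) - c = 1/(450574 - 266505) - 1*1/27600 = 1/184069 - 1/27600 = -6803/220882800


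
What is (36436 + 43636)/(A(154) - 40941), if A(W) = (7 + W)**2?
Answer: -20018/3755 ≈ -5.3310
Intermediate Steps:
(36436 + 43636)/(A(154) - 40941) = (36436 + 43636)/((7 + 154)**2 - 40941) = 80072/(161**2 - 40941) = 80072/(25921 - 40941) = 80072/(-15020) = 80072*(-1/15020) = -20018/3755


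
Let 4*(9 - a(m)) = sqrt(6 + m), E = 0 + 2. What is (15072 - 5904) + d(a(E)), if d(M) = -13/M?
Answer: 1475814/161 - 13*sqrt(2)/161 ≈ 9166.4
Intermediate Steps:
E = 2
a(m) = 9 - sqrt(6 + m)/4
(15072 - 5904) + d(a(E)) = (15072 - 5904) - 13/(9 - sqrt(6 + 2)/4) = 9168 - 13/(9 - sqrt(2)/2)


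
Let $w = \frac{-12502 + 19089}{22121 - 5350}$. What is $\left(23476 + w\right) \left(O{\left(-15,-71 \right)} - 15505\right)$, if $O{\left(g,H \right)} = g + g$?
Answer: $- \frac{6116480326905}{16771} \approx -3.6471 \cdot 10^{8}$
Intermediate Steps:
$O{\left(g,H \right)} = 2 g$
$w = \frac{6587}{16771} \approx 0.39276$
$\left(23476 + w\right) \left(O{\left(-15,-71 \right)} - 15505\right) = \left(23476 + \frac{6587}{16771}\right) \left(2 \left(-15\right) - 15505\right) = \frac{393722583 \left(-30 - 15505\right)}{16771} = \frac{393722583}{16771} \left(-15535\right) = - \frac{6116480326905}{16771}$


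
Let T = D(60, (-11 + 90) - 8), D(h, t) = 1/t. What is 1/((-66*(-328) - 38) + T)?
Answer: 71/1534311 ≈ 4.6275e-5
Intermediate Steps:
T = 1/71 (T = 1/((-11 + 90) - 8) = 1/(79 - 8) = 1/71 ≈ 0.014085)
1/((-66*(-328) - 38) + T) = 1/((-66*(-328) - 38) + 1/71) = 1/((21648 - 38) + 1/71) = 1/(21610 + 1/71) = 1/(1534311/71) = 71/1534311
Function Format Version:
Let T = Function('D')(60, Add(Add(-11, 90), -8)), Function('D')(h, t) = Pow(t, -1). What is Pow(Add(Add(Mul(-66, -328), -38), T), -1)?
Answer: Rational(71, 1534311) ≈ 4.6275e-5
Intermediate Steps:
T = Rational(1, 71) (T = Pow(Add(Add(-11, 90), -8), -1) = Pow(Add(79, -8), -1) = Pow(71, -1) = Rational(1, 71) ≈ 0.014085)
Pow(Add(Add(Mul(-66, -328), -38), T), -1) = Pow(Add(Add(Mul(-66, -328), -38), Rational(1, 71)), -1) = Pow(Add(Add(21648, -38), Rational(1, 71)), -1) = Pow(Add(21610, Rational(1, 71)), -1) = Pow(Rational(1534311, 71), -1) = Rational(71, 1534311)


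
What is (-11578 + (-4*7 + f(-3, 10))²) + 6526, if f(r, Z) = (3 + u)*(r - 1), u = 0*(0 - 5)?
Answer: -3452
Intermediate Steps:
u = 0 (u = 0*(-5) = 0)
f(r, Z) = -3 + 3*r (f(r, Z) = (3 + 0)*(r - 1) = 3*(-1 + r) = -3 + 3*r)
(-11578 + (-4*7 + f(-3, 10))²) + 6526 = (-11578 + (-4*7 + (-3 + 3*(-3)))²) + 6526 = (-11578 + (-28 + (-3 - 9))²) + 6526 = (-11578 + (-28 - 12)²) + 6526 = (-11578 + (-40)²) + 6526 = (-11578 + 1600) + 6526 = -9978 + 6526 = -3452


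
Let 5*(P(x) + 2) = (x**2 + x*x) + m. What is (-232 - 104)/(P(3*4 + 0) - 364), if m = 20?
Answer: 840/761 ≈ 1.1038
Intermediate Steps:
P(x) = 2 + 2*x**2/5 (P(x) = -2 + ((x**2 + x*x) + 20)/5 = -2 + ((x**2 + x**2) + 20)/5 = -2 + (2*x**2 + 20)/5 = -2 + (20 + 2*x**2)/5 = -2 + (4 + 2*x**2/5) = 2 + 2*x**2/5)
(-232 - 104)/(P(3*4 + 0) - 364) = (-232 - 104)/((2 + 2*(3*4 + 0)**2/5) - 364) = -336/((2 + 2*(12 + 0)**2/5) - 364) = -336/((2 + (2/5)*12**2) - 364) = -336/((2 + (2/5)*144) - 364) = -336/((2 + 288/5) - 364) = -336/(298/5 - 364) = -336/(-1522/5) = -336*(-5/1522) = 840/761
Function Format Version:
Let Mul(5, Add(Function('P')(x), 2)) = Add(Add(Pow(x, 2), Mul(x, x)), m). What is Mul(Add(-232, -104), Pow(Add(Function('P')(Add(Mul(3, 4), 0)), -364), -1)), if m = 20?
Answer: Rational(840, 761) ≈ 1.1038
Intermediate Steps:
Function('P')(x) = Add(2, Mul(Rational(2, 5), Pow(x, 2))) (Function('P')(x) = Add(-2, Mul(Rational(1, 5), Add(Add(Pow(x, 2), Mul(x, x)), 20))) = Add(-2, Mul(Rational(1, 5), Add(Add(Pow(x, 2), Pow(x, 2)), 20))) = Add(-2, Mul(Rational(1, 5), Add(Mul(2, Pow(x, 2)), 20))) = Add(-2, Mul(Rational(1, 5), Add(20, Mul(2, Pow(x, 2))))) = Add(-2, Add(4, Mul(Rational(2, 5), Pow(x, 2)))) = Add(2, Mul(Rational(2, 5), Pow(x, 2))))
Mul(Add(-232, -104), Pow(Add(Function('P')(Add(Mul(3, 4), 0)), -364), -1)) = Mul(Add(-232, -104), Pow(Add(Add(2, Mul(Rational(2, 5), Pow(Add(Mul(3, 4), 0), 2))), -364), -1)) = Mul(-336, Pow(Add(Add(2, Mul(Rational(2, 5), Pow(Add(12, 0), 2))), -364), -1)) = Mul(-336, Pow(Add(Add(2, Mul(Rational(2, 5), Pow(12, 2))), -364), -1)) = Mul(-336, Pow(Add(Add(2, Mul(Rational(2, 5), 144)), -364), -1)) = Mul(-336, Pow(Add(Add(2, Rational(288, 5)), -364), -1)) = Mul(-336, Pow(Add(Rational(298, 5), -364), -1)) = Mul(-336, Pow(Rational(-1522, 5), -1)) = Mul(-336, Rational(-5, 1522)) = Rational(840, 761)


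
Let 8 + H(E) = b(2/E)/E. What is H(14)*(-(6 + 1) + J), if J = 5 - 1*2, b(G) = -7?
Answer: 34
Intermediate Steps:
J = 3 (J = 5 - 2 = 3)
H(E) = -8 - 7/E
H(14)*(-(6 + 1) + J) = (-8 - 7/14)*(-(6 + 1) + 3) = (-8 - 7*1/14)*(-1*7 + 3) = (-8 - 1/2)*(-7 + 3) = -17/2*(-4) = 34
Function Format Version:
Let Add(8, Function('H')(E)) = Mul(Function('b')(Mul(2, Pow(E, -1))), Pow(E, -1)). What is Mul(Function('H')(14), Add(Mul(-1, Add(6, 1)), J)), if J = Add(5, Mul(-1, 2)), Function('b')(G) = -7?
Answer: 34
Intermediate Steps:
J = 3 (J = Add(5, -2) = 3)
Function('H')(E) = Add(-8, Mul(-7, Pow(E, -1)))
Mul(Function('H')(14), Add(Mul(-1, Add(6, 1)), J)) = Mul(Add(-8, Mul(-7, Pow(14, -1))), Add(Mul(-1, Add(6, 1)), 3)) = Mul(Add(-8, Mul(-7, Rational(1, 14))), Add(Mul(-1, 7), 3)) = Mul(Add(-8, Rational(-1, 2)), Add(-7, 3)) = Mul(Rational(-17, 2), -4) = 34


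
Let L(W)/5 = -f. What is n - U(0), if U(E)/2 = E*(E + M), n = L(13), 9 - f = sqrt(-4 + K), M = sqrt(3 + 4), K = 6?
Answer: -45 + 5*sqrt(2) ≈ -37.929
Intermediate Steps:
M = sqrt(7) ≈ 2.6458
f = 9 - sqrt(2) (f = 9 - sqrt(-4 + 6) = 9 - sqrt(2) ≈ 7.5858)
L(W) = -45 + 5*sqrt(2) (L(W) = 5*(-(9 - sqrt(2))) = 5*(-9 + sqrt(2)) = -45 + 5*sqrt(2))
n = -45 + 5*sqrt(2) ≈ -37.929
U(E) = 2*E*(E + sqrt(7)) (U(E) = 2*(E*(E + sqrt(7))) = 2*E*(E + sqrt(7)))
n - U(0) = (-45 + 5*sqrt(2)) - 2*0*(0 + sqrt(7)) = (-45 + 5*sqrt(2)) - 2*0*sqrt(7) = (-45 + 5*sqrt(2)) - 1*0 = (-45 + 5*sqrt(2)) + 0 = -45 + 5*sqrt(2)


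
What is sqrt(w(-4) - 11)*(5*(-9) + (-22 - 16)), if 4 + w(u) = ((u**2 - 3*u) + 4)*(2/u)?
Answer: -83*I*sqrt(31) ≈ -462.12*I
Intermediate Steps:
w(u) = -4 + 2*(4 + u**2 - 3*u)/u (w(u) = -4 + ((u**2 - 3*u) + 4)*(2/u) = -4 + (4 + u**2 - 3*u)*(2/u) = -4 + 2*(4 + u**2 - 3*u)/u)
sqrt(w(-4) - 11)*(5*(-9) + (-22 - 16)) = sqrt((-10 + 2*(-4) + 8/(-4)) - 11)*(5*(-9) + (-22 - 16)) = sqrt((-10 - 8 + 8*(-1/4)) - 11)*(-45 - 38) = sqrt((-10 - 8 - 2) - 11)*(-83) = sqrt(-20 - 11)*(-83) = sqrt(-31)*(-83) = (I*sqrt(31))*(-83) = -83*I*sqrt(31)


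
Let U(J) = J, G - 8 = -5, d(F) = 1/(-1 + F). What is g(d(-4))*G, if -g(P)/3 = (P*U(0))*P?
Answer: 0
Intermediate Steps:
G = 3 (G = 8 - 5 = 3)
g(P) = 0 (g(P) = -3*P*0*P = -0*P = -3*0 = 0)
g(d(-4))*G = 0*3 = 0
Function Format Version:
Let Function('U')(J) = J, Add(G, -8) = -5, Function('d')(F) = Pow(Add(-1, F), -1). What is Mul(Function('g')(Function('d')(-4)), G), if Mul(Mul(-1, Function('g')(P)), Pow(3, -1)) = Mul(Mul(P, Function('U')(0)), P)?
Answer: 0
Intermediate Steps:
G = 3 (G = Add(8, -5) = 3)
Function('g')(P) = 0 (Function('g')(P) = Mul(-3, Mul(Mul(P, 0), P)) = Mul(-3, Mul(0, P)) = Mul(-3, 0) = 0)
Mul(Function('g')(Function('d')(-4)), G) = Mul(0, 3) = 0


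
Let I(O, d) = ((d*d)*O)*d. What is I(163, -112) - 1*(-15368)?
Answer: -228987896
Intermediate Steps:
I(O, d) = O*d**3 (I(O, d) = (d**2*O)*d = (O*d**2)*d = O*d**3)
I(163, -112) - 1*(-15368) = 163*(-112)**3 - 1*(-15368) = 163*(-1404928) + 15368 = -229003264 + 15368 = -228987896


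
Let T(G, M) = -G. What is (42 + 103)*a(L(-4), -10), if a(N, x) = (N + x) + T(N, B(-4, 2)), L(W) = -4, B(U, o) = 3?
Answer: -1450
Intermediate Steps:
a(N, x) = x (a(N, x) = (N + x) - N = x)
(42 + 103)*a(L(-4), -10) = (42 + 103)*(-10) = 145*(-10) = -1450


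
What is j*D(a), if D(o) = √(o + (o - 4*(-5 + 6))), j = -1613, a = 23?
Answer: -1613*√42 ≈ -10453.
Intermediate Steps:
D(o) = √(-4 + 2*o) (D(o) = √(o + (o - 4*1)) = √(o + (o - 4)) = √(o + (-4 + o)) = √(-4 + 2*o))
j*D(a) = -1613*√(-4 + 2*23) = -1613*√(-4 + 46) = -1613*√42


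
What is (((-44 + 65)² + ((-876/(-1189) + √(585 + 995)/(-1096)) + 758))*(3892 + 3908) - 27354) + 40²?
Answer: 11095977094/1189 - 1950*√395/137 ≈ 9.3319e+6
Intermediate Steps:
(((-44 + 65)² + ((-876/(-1189) + √(585 + 995)/(-1096)) + 758))*(3892 + 3908) - 27354) + 40² = ((21² + ((-876*(-1/1189) + √1580*(-1/1096)) + 758))*7800 - 27354) + 1600 = ((441 + ((876/1189 + (2*√395)*(-1/1096)) + 758))*7800 - 27354) + 1600 = ((441 + ((876/1189 - √395/548) + 758))*7800 - 27354) + 1600 = ((441 + (902138/1189 - √395/548))*7800 - 27354) + 1600 = ((1426487/1189 - √395/548)*7800 - 27354) + 1600 = ((11126598600/1189 - 1950*√395/137) - 27354) + 1600 = (11094074694/1189 - 1950*√395/137) + 1600 = 11095977094/1189 - 1950*√395/137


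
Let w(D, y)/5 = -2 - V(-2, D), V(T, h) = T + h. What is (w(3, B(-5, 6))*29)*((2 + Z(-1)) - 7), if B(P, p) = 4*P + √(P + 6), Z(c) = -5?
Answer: 4350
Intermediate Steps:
B(P, p) = √(6 + P) + 4*P (B(P, p) = 4*P + √(6 + P) = √(6 + P) + 4*P)
w(D, y) = -5*D (w(D, y) = 5*(-2 - (-2 + D)) = 5*(-2 + (2 - D)) = 5*(-D) = -5*D)
(w(3, B(-5, 6))*29)*((2 + Z(-1)) - 7) = (-5*3*29)*((2 - 5) - 7) = (-15*29)*(-3 - 7) = -435*(-10) = 4350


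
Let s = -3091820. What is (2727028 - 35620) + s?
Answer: -400412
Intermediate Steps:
(2727028 - 35620) + s = (2727028 - 35620) - 3091820 = 2691408 - 3091820 = -400412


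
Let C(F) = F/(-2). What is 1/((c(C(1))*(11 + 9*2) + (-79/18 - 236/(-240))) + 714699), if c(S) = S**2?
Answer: 45/32161628 ≈ 1.3992e-6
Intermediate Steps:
C(F) = -F/2 (C(F) = F*(-1/2) = -F/2)
1/((c(C(1))*(11 + 9*2) + (-79/18 - 236/(-240))) + 714699) = 1/(((-1/2*1)**2*(11 + 9*2) + (-79/18 - 236/(-240))) + 714699) = 1/(((-1/2)**2*(11 + 18) + (-79*1/18 - 236*(-1/240))) + 714699) = 1/(((1/4)*29 + (-79/18 + 59/60)) + 714699) = 1/((29/4 - 613/180) + 714699) = 1/(173/45 + 714699) = 1/(32161628/45) = 45/32161628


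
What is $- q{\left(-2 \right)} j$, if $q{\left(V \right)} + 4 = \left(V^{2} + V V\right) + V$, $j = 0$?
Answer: $0$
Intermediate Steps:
$q{\left(V \right)} = -4 + V + 2 V^{2}$ ($q{\left(V \right)} = -4 + \left(\left(V^{2} + V V\right) + V\right) = -4 + \left(\left(V^{2} + V^{2}\right) + V\right) = -4 + \left(2 V^{2} + V\right) = -4 + \left(V + 2 V^{2}\right) = -4 + V + 2 V^{2}$)
$- q{\left(-2 \right)} j = - (-4 - 2 + 2 \left(-2\right)^{2}) 0 = - (-4 - 2 + 2 \cdot 4) 0 = - (-4 - 2 + 8) 0 = \left(-1\right) 2 \cdot 0 = \left(-2\right) 0 = 0$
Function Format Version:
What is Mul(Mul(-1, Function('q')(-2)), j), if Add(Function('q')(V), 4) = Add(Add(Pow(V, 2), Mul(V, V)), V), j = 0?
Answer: 0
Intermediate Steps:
Function('q')(V) = Add(-4, V, Mul(2, Pow(V, 2))) (Function('q')(V) = Add(-4, Add(Add(Pow(V, 2), Mul(V, V)), V)) = Add(-4, Add(Add(Pow(V, 2), Pow(V, 2)), V)) = Add(-4, Add(Mul(2, Pow(V, 2)), V)) = Add(-4, Add(V, Mul(2, Pow(V, 2)))) = Add(-4, V, Mul(2, Pow(V, 2))))
Mul(Mul(-1, Function('q')(-2)), j) = Mul(Mul(-1, Add(-4, -2, Mul(2, Pow(-2, 2)))), 0) = Mul(Mul(-1, Add(-4, -2, Mul(2, 4))), 0) = Mul(Mul(-1, Add(-4, -2, 8)), 0) = Mul(Mul(-1, 2), 0) = Mul(-2, 0) = 0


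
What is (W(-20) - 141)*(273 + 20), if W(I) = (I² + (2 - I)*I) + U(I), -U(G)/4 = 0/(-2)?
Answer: -53033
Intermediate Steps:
U(G) = 0 (U(G) = -0/(-2) = -0*(-1)/2 = -4*0 = 0)
W(I) = I² + I*(2 - I) (W(I) = (I² + (2 - I)*I) + 0 = (I² + I*(2 - I)) + 0 = I² + I*(2 - I))
(W(-20) - 141)*(273 + 20) = (2*(-20) - 141)*(273 + 20) = (-40 - 141)*293 = -181*293 = -53033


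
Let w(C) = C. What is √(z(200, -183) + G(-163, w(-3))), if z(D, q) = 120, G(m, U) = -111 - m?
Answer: 2*√43 ≈ 13.115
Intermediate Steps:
√(z(200, -183) + G(-163, w(-3))) = √(120 + (-111 - 1*(-163))) = √(120 + (-111 + 163)) = √(120 + 52) = √172 = 2*√43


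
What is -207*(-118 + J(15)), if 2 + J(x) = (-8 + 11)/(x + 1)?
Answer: 396819/16 ≈ 24801.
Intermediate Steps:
J(x) = -2 + 3/(1 + x) (J(x) = -2 + (-8 + 11)/(x + 1) = -2 + 3/(1 + x))
-207*(-118 + J(15)) = -207*(-118 + (1 - 2*15)/(1 + 15)) = -207*(-118 + (1 - 30)/16) = -207*(-118 + (1/16)*(-29)) = -207*(-118 - 29/16) = -207*(-1917/16) = 396819/16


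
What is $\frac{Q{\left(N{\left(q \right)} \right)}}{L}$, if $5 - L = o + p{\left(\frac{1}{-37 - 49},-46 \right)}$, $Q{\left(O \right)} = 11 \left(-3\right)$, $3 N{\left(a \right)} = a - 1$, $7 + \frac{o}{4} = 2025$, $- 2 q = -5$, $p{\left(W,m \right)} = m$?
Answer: $\frac{33}{8021} \approx 0.0041142$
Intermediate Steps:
$q = \frac{5}{2}$ ($q = \left(- \frac{1}{2}\right) \left(-5\right) = \frac{5}{2} \approx 2.5$)
$o = 8072$ ($o = -28 + 4 \cdot 2025 = -28 + 8100 = 8072$)
$N{\left(a \right)} = - \frac{1}{3} + \frac{a}{3}$ ($N{\left(a \right)} = \frac{a - 1}{3} = \frac{-1 + a}{3} = - \frac{1}{3} + \frac{a}{3}$)
$Q{\left(O \right)} = -33$
$L = -8021$ ($L = 5 - \left(8072 - 46\right) = 5 - 8026 = -8021$)
$\frac{Q{\left(N{\left(q \right)} \right)}}{L} = - \frac{33}{-8021} = \left(-33\right) \left(- \frac{1}{8021}\right) = \frac{33}{8021}$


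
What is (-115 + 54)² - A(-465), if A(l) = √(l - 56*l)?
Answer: 3721 - 5*√1023 ≈ 3561.1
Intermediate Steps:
A(l) = √55*√(-l) (A(l) = √(-55*l) = √55*√(-l))
(-115 + 54)² - A(-465) = (-115 + 54)² - √55*√(-1*(-465)) = (-61)² - √55*√465 = 3721 - 5*√1023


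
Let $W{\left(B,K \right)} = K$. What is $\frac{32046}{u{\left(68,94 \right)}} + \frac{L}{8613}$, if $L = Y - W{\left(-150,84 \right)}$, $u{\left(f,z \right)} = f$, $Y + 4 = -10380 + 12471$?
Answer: $\frac{138074201}{292842} \approx 471.5$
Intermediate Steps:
$Y = 2087$ ($Y = -4 + \left(-10380 + 12471\right) = -4 + 2091 = 2087$)
$L = 2003$ ($L = 2087 - 84 = 2003$)
$\frac{32046}{u{\left(68,94 \right)}} + \frac{L}{8613} = \frac{32046}{68} + \frac{2003}{8613} = 32046 \cdot \frac{1}{68} + 2003 \cdot \frac{1}{8613} = \frac{16023}{34} + \frac{2003}{8613} = \frac{138074201}{292842}$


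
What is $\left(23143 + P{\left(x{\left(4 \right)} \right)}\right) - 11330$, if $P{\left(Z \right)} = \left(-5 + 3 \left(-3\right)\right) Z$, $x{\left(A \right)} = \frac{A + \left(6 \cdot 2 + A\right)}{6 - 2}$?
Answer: $11743$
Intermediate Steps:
$x{\left(A \right)} = 3 + \frac{A}{2}$ ($x{\left(A \right)} = \frac{A + \left(12 + A\right)}{4} = \left(12 + 2 A\right) \frac{1}{4} = 3 + \frac{A}{2}$)
$P{\left(Z \right)} = - 14 Z$ ($P{\left(Z \right)} = \left(-5 - 9\right) Z = - 14 Z$)
$\left(23143 + P{\left(x{\left(4 \right)} \right)}\right) - 11330 = \left(23143 - 14 \left(3 + \frac{1}{2} \cdot 4\right)\right) - 11330 = \left(23143 - 14 \left(3 + 2\right)\right) - 11330 = \left(23143 - 70\right) - 11330 = 23073 - 11330 = 11743$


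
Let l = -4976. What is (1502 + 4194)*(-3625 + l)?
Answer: -48991296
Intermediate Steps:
(1502 + 4194)*(-3625 + l) = (1502 + 4194)*(-3625 - 4976) = 5696*(-8601) = -48991296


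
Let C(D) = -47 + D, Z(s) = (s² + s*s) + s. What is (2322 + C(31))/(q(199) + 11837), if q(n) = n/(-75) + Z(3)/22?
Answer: 3804900/19528247 ≈ 0.19484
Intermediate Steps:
Z(s) = s + 2*s² (Z(s) = (s² + s²) + s = 2*s² + s = s + 2*s²)
q(n) = 21/22 - n/75 (q(n) = n/(-75) + (3*(1 + 2*3))/22 = n*(-1/75) + (3*(1 + 6))*(1/22) = -n/75 + (3*7)*(1/22) = -n/75 + 21*(1/22) = -n/75 + 21/22 = 21/22 - n/75)
(2322 + C(31))/(q(199) + 11837) = (2322 + (-47 + 31))/((21/22 - 1/75*199) + 11837) = (2322 - 16)/((21/22 - 199/75) + 11837) = 2306/(-2803/1650 + 11837) = 2306/(19528247/1650) = 2306*(1650/19528247) = 3804900/19528247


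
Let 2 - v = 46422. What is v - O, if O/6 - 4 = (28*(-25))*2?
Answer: -38044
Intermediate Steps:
O = -8376 (O = 24 + 6*((28*(-25))*2) = 24 + 6*(-700*2) = 24 + 6*(-1400) = 24 - 8400 = -8376)
v = -46420 (v = 2 - 1*46422 = 2 - 46422 = -46420)
v - O = -46420 - 1*(-8376) = -46420 + 8376 = -38044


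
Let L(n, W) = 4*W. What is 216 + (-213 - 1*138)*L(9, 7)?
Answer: -9612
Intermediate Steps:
216 + (-213 - 1*138)*L(9, 7) = 216 + (-213 - 1*138)*(4*7) = 216 + (-213 - 138)*28 = 216 - 351*28 = 216 - 9828 = -9612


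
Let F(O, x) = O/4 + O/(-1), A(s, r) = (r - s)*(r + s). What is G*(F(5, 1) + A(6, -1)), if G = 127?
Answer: -19685/4 ≈ -4921.3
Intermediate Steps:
A(s, r) = (r + s)*(r - s)
F(O, x) = -3*O/4 (F(O, x) = O*(¼) + O*(-1) = O/4 - O = -3*O/4)
G*(F(5, 1) + A(6, -1)) = 127*(-¾*5 + ((-1)² - 1*6²)) = 127*(-15/4 + (1 - 1*36)) = 127*(-15/4 + (1 - 36)) = 127*(-15/4 - 35) = 127*(-155/4) = -19685/4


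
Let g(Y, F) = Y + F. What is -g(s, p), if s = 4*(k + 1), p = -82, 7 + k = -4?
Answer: 122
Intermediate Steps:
k = -11 (k = -7 - 4 = -11)
s = -40 (s = 4*(-11 + 1) = 4*(-10) = -40)
g(Y, F) = F + Y
-g(s, p) = -(-82 - 40) = -1*(-122) = 122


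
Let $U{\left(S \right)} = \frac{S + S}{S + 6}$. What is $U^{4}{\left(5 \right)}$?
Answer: $\frac{10000}{14641} \approx 0.68301$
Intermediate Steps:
$U{\left(S \right)} = \frac{2 S}{6 + S}$
$U^{4}{\left(5 \right)} = \left(2 \cdot 5 \frac{1}{6 + 5}\right)^{4} = \left(2 \cdot 5 \cdot \frac{1}{11}\right)^{4} = \left(\frac{10}{11}\right)^{4} = \frac{10000}{14641}$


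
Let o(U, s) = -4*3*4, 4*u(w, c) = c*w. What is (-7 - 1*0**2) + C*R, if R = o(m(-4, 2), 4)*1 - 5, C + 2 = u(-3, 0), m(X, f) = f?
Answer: 99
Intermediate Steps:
u(w, c) = c*w/4 (u(w, c) = (c*w)/4 = c*w/4)
o(U, s) = -48 (o(U, s) = -12*4 = -48)
C = -2 (C = -2 + (1/4)*0*(-3) = -2 + 0 = -2)
R = -53 (R = -48*1 - 5 = -48 - 5 = -53)
(-7 - 1*0**2) + C*R = (-7 - 1*0**2) - 2*(-53) = (-7 - 1*0) + 106 = (-7 + 0) + 106 = -7 + 106 = 99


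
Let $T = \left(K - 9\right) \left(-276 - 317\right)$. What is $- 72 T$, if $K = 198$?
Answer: $8069544$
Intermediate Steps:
$T = -112077$ ($T = \left(198 - 9\right) \left(-276 - 317\right) = 189 \left(-593\right) = -112077$)
$- 72 T = \left(-72\right) \left(-112077\right) = 8069544$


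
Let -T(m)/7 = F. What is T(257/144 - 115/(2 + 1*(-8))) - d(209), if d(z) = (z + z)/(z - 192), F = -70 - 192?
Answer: 30760/17 ≈ 1809.4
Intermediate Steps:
F = -262
d(z) = 2*z/(-192 + z) (d(z) = (2*z)/(-192 + z) = 2*z/(-192 + z))
T(m) = 1834 (T(m) = -7*(-262) = 1834)
T(257/144 - 115/(2 + 1*(-8))) - d(209) = 1834 - 2*209/(-192 + 209) = 1834 - 2*209/17 = 1834 - 1*418/17 = 1834 - 418/17 = 30760/17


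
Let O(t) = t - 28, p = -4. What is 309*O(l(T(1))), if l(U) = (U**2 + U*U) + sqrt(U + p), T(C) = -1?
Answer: -8034 + 309*I*sqrt(5) ≈ -8034.0 + 690.95*I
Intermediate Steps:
l(U) = sqrt(-4 + U) + 2*U**2 (l(U) = (U**2 + U*U) + sqrt(U - 4) = (U**2 + U**2) + sqrt(-4 + U) = 2*U**2 + sqrt(-4 + U) = sqrt(-4 + U) + 2*U**2)
O(t) = -28 + t
309*O(l(T(1))) = 309*(-28 + (sqrt(-4 - 1) + 2*(-1)**2)) = 309*(-28 + (sqrt(-5) + 2*1)) = 309*(-28 + (I*sqrt(5) + 2)) = 309*(-28 + (2 + I*sqrt(5))) = 309*(-26 + I*sqrt(5)) = -8034 + 309*I*sqrt(5)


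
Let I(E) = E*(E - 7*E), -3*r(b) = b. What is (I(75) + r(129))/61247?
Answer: -33793/61247 ≈ -0.55175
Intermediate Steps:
r(b) = -b/3
I(E) = -6*E² (I(E) = E*(-6*E) = -6*E²)
(I(75) + r(129))/61247 = (-6*75² - ⅓*129)/61247 = (-6*5625 - 43)*(1/61247) = (-33750 - 43)*(1/61247) = -33793*1/61247 = -33793/61247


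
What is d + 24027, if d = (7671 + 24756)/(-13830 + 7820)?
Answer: 144369843/6010 ≈ 24022.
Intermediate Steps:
d = -32427/6010 (d = 32427/(-6010) = 32427*(-1/6010) = -32427/6010 ≈ -5.3955)
d + 24027 = -32427/6010 + 24027 = 144369843/6010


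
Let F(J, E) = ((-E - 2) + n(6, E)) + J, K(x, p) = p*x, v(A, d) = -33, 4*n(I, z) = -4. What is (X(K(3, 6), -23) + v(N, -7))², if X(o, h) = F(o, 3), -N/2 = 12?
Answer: 441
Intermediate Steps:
n(I, z) = -1 (n(I, z) = (¼)*(-4) = -1)
N = -24 (N = -2*12 = -24)
F(J, E) = -3 + J - E (F(J, E) = ((-E - 2) - 1) + J = ((-2 - E) - 1) + J = (-3 - E) + J = -3 + J - E)
X(o, h) = -6 + o (X(o, h) = -3 + o - 1*3 = -3 + o - 3 = -6 + o)
(X(K(3, 6), -23) + v(N, -7))² = ((-6 + 6*3) - 33)² = ((-6 + 18) - 33)² = (12 - 33)² = (-21)² = 441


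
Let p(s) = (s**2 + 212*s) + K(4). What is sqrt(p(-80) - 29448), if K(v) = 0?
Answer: 2*I*sqrt(10002) ≈ 200.02*I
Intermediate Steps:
p(s) = s**2 + 212*s (p(s) = (s**2 + 212*s) + 0 = s**2 + 212*s)
sqrt(p(-80) - 29448) = sqrt(-80*(212 - 80) - 29448) = sqrt(-80*132 - 29448) = sqrt(-10560 - 29448) = sqrt(-40008) = 2*I*sqrt(10002)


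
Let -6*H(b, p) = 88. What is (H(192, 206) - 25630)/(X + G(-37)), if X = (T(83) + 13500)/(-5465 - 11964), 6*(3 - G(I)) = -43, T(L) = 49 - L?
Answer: -2681765372/982373 ≈ -2729.9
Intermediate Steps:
G(I) = 61/6 (G(I) = 3 - 1/6*(-43) = 3 + 43/6 = 61/6)
H(b, p) = -44/3 (H(b, p) = -1/6*88 = -44/3)
X = -13466/17429 (X = ((49 - 1*83) + 13500)/(-5465 - 11964) = ((49 - 83) + 13500)/(-17429) = (-34 + 13500)*(-1/17429) = 13466*(-1/17429) = -13466/17429 ≈ -0.77262)
(H(192, 206) - 25630)/(X + G(-37)) = (-44/3 - 25630)/(-13466/17429 + 61/6) = -76934/(3*982373/104574) = -76934/3*104574/982373 = -2681765372/982373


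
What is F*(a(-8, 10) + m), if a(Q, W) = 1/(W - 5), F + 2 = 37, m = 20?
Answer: 707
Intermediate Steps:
F = 35 (F = -2 + 37 = 35)
a(Q, W) = 1/(-5 + W)
F*(a(-8, 10) + m) = 35*(1/(-5 + 10) + 20) = 35*(1/5 + 20) = 35*(⅕ + 20) = 35*(101/5) = 707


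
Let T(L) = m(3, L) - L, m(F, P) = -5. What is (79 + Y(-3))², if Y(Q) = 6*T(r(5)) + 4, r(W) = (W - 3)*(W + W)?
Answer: 4489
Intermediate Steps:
r(W) = 2*W*(-3 + W) (r(W) = (-3 + W)*(2*W) = 2*W*(-3 + W))
T(L) = -5 - L
Y(Q) = -146 (Y(Q) = 6*(-5 - 2*5*(-3 + 5)) + 4 = 6*(-5 - 2*5*2) + 4 = 6*(-5 - 1*20) + 4 = 6*(-5 - 20) + 4 = 6*(-25) + 4 = -150 + 4 = -146)
(79 + Y(-3))² = (79 - 146)² = (-67)² = 4489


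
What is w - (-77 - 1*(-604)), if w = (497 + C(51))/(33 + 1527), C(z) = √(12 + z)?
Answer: -821623/1560 + √7/520 ≈ -526.68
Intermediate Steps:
w = 497/1560 + √7/520 (w = (497 + √(12 + 51))/(33 + 1527) = (497 + √63)/1560 = (497 + 3*√7)*(1/1560) = 497/1560 + √7/520 ≈ 0.32368)
w - (-77 - 1*(-604)) = (497/1560 + √7/520) - (-77 - 1*(-604)) = (497/1560 + √7/520) - (-77 + 604) = (497/1560 + √7/520) - 1*527 = (497/1560 + √7/520) - 527 = -821623/1560 + √7/520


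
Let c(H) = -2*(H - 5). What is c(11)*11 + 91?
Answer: -41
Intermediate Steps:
c(H) = 10 - 2*H (c(H) = -2*(-5 + H) = 10 - 2*H)
c(11)*11 + 91 = (10 - 2*11)*11 + 91 = (10 - 22)*11 + 91 = -12*11 + 91 = -132 + 91 = -41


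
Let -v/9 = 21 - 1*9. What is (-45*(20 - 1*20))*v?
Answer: 0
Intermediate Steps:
v = -108 (v = -9*(21 - 1*9) = -9*(21 - 9) = -9*12 = -108)
(-45*(20 - 1*20))*v = -45*(20 - 1*20)*(-108) = -45*(20 - 20)*(-108) = -45*0*(-108) = 0*(-108) = 0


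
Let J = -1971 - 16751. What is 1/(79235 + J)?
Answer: 1/60513 ≈ 1.6525e-5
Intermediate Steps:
J = -18722
1/(79235 + J) = 1/(79235 - 18722) = 1/60513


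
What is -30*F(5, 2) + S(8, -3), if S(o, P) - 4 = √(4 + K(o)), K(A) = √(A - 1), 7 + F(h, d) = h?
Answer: 64 + √(4 + √7) ≈ 66.578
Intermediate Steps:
F(h, d) = -7 + h
K(A) = √(-1 + A)
S(o, P) = 4 + √(4 + √(-1 + o))
-30*F(5, 2) + S(8, -3) = -30*(-7 + 5) + (4 + √(4 + √(-1 + 8))) = -30*(-2) + (4 + √(4 + √7)) = 60 + (4 + √(4 + √7)) = 64 + √(4 + √7)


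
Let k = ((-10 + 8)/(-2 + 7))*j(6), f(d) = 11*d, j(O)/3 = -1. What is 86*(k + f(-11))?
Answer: -51514/5 ≈ -10303.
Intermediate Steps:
j(O) = -3 (j(O) = 3*(-1) = -3)
k = 6/5 (k = ((-10 + 8)/(-2 + 7))*(-3) = -2/5*(-3) = -2*⅕*(-3) = -⅖*(-3) = 6/5 ≈ 1.2000)
86*(k + f(-11)) = 86*(6/5 + 11*(-11)) = 86*(6/5 - 121) = 86*(-599/5) = -51514/5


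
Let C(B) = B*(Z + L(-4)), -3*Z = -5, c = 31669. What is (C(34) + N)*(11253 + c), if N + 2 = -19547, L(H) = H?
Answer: -2527461970/3 ≈ -8.4249e+8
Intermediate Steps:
Z = 5/3 (Z = -⅓*(-5) = 5/3 ≈ 1.6667)
C(B) = -7*B/3 (C(B) = B*(5/3 - 4) = B*(-7/3) = -7*B/3)
N = -19549 (N = -2 - 19547 = -19549)
(C(34) + N)*(11253 + c) = (-7/3*34 - 19549)*(11253 + 31669) = (-238/3 - 19549)*42922 = -58885/3*42922 = -2527461970/3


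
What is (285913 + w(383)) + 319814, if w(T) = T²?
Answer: 752416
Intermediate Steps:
(285913 + w(383)) + 319814 = (285913 + 383²) + 319814 = (285913 + 146689) + 319814 = 432602 + 319814 = 752416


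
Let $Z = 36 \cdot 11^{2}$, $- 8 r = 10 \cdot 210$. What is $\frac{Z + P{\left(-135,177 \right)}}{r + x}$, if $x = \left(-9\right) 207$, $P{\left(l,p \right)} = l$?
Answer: $- \frac{2814}{1417} \approx -1.9859$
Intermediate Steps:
$x = -1863$
$r = - \frac{525}{2}$ ($r = - \frac{10 \cdot 210}{8} = \left(- \frac{1}{8}\right) 2100 = - \frac{525}{2} \approx -262.5$)
$Z = 4356$ ($Z = 36 \cdot 121 = 4356$)
$\frac{Z + P{\left(-135,177 \right)}}{r + x} = \frac{4356 - 135}{- \frac{525}{2} - 1863} = \frac{4221}{- \frac{4251}{2}} = 4221 \left(- \frac{2}{4251}\right) = - \frac{2814}{1417}$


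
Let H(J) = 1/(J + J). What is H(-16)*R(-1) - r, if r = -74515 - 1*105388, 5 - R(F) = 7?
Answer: 2878449/16 ≈ 1.7990e+5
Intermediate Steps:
R(F) = -2 (R(F) = 5 - 1*7 = 5 - 7 = -2)
r = -179903 (r = -74515 - 105388 = -179903)
H(J) = 1/(2*J)
H(-16)*R(-1) - r = ((1/2)/(-16))*(-2) - 1*(-179903) = ((1/2)*(-1/16))*(-2) + 179903 = -1/32*(-2) + 179903 = 1/16 + 179903 = 2878449/16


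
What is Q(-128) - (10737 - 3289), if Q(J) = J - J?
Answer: -7448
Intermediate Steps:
Q(J) = 0
Q(-128) - (10737 - 3289) = 0 - (10737 - 3289) = 0 - 1*7448 = 0 - 7448 = -7448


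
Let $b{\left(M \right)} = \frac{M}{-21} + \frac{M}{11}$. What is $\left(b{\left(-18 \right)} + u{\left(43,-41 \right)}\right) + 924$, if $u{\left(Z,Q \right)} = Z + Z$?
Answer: $\frac{77710}{77} \approx 1009.2$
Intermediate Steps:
$u{\left(Z,Q \right)} = 2 Z$
$b{\left(M \right)} = \frac{10 M}{231}$ ($b{\left(M \right)} = M \left(- \frac{1}{21}\right) + M \frac{1}{11} = - \frac{M}{21} + \frac{M}{11} = \frac{10 M}{231}$)
$\left(b{\left(-18 \right)} + u{\left(43,-41 \right)}\right) + 924 = \left(\frac{10}{231} \left(-18\right) + 2 \cdot 43\right) + 924 = \left(- \frac{60}{77} + 86\right) + 924 = \frac{6562}{77} + 924 = \frac{77710}{77}$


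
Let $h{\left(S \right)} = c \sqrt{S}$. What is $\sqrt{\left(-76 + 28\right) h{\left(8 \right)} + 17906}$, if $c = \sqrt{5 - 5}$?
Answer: $\sqrt{17906} \approx 133.81$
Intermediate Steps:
$c = 0$ ($c = \sqrt{0} = 0$)
$h{\left(S \right)} = 0$ ($h{\left(S \right)} = 0 \sqrt{S} = 0$)
$\sqrt{\left(-76 + 28\right) h{\left(8 \right)} + 17906} = \sqrt{\left(-76 + 28\right) 0 + 17906} = \sqrt{\left(-48\right) 0 + 17906} = \sqrt{0 + 17906} = \sqrt{17906}$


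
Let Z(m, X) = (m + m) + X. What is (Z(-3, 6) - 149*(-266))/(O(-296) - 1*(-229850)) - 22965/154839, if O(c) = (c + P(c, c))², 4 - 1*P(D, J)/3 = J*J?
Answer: -265010022106414/1786807976684481 ≈ -0.14831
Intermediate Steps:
P(D, J) = 12 - 3*J² (P(D, J) = 12 - 3*J*J = 12 - 3*J²)
Z(m, X) = X + 2*m (Z(m, X) = 2*m + X = X + 2*m)
O(c) = (12 + c - 3*c²)² (O(c) = (c + (12 - 3*c²))² = (12 + c - 3*c²)²)
(Z(-3, 6) - 149*(-266))/(O(-296) - 1*(-229850)) - 22965/154839 = ((6 + 2*(-3)) - 149*(-266))/((12 - 296 - 3*(-296)²)² - 1*(-229850)) - 22965/154839 = ((6 - 6) + 39634)/((12 - 296 - 3*87616)² + 229850) - 22965*1/154839 = (0 + 39634)/((12 - 296 - 262848)² + 229850) - 7655/51613 = 39634/((-263132)² + 229850) - 7655/51613 = 39634/(69238449424 + 229850) - 7655/51613 = 39634/69238679274 - 7655/51613 = 39634*(1/69238679274) - 7655/51613 = 19817/34619339637 - 7655/51613 = -265010022106414/1786807976684481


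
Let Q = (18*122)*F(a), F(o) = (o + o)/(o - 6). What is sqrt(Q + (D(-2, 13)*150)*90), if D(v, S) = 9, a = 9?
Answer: 6*sqrt(3741) ≈ 366.98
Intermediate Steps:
F(o) = 2*o/(-6 + o) (F(o) = (2*o)/(-6 + o) = 2*o/(-6 + o))
Q = 13176 (Q = (18*122)*(2*9/(-6 + 9)) = 2196*(2*9/3) = 2196*(2*9*(1/3)) = 2196*6 = 13176)
sqrt(Q + (D(-2, 13)*150)*90) = sqrt(13176 + (9*150)*90) = sqrt(13176 + 1350*90) = sqrt(13176 + 121500) = sqrt(134676) = 6*sqrt(3741)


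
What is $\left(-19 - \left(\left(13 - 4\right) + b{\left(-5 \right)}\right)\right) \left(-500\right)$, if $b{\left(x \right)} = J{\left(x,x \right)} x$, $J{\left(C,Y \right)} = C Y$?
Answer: $-48500$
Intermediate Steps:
$b{\left(x \right)} = x^{3}$ ($b{\left(x \right)} = x x x = x^{2} x = x^{3}$)
$\left(-19 - \left(\left(13 - 4\right) + b{\left(-5 \right)}\right)\right) \left(-500\right) = \left(-19 - \left(\left(13 - 4\right) + \left(-5\right)^{3}\right)\right) \left(-500\right) = \left(-19 - \left(9 - 125\right)\right) \left(-500\right) = \left(-19 - -116\right) \left(-500\right) = \left(-19 + 116\right) \left(-500\right) = 97 \left(-500\right) = -48500$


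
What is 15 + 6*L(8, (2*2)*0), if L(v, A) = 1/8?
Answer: 63/4 ≈ 15.750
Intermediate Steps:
L(v, A) = 1/8
15 + 6*L(8, (2*2)*0) = 15 + 6*(1/8) = 15 + 3/4 = 63/4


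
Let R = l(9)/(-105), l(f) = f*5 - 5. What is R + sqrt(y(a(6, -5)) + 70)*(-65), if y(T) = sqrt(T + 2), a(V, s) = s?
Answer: -8/21 - 65*sqrt(70 + I*sqrt(3)) ≈ -544.25 - 6.7276*I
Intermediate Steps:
l(f) = -5 + 5*f (l(f) = 5*f - 5 = -5 + 5*f)
y(T) = sqrt(2 + T)
R = -8/21 (R = (-5 + 5*9)/(-105) = (-5 + 45)*(-1/105) = 40*(-1/105) = -8/21 ≈ -0.38095)
R + sqrt(y(a(6, -5)) + 70)*(-65) = -8/21 + sqrt(sqrt(2 - 5) + 70)*(-65) = -8/21 + sqrt(sqrt(-3) + 70)*(-65) = -8/21 + sqrt(I*sqrt(3) + 70)*(-65) = -8/21 + sqrt(70 + I*sqrt(3))*(-65) = -8/21 - 65*sqrt(70 + I*sqrt(3))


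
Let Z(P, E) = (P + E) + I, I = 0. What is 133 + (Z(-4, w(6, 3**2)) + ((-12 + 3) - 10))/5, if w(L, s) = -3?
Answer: 639/5 ≈ 127.80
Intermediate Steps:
Z(P, E) = E + P (Z(P, E) = (P + E) + 0 = (E + P) + 0 = E + P)
133 + (Z(-4, w(6, 3**2)) + ((-12 + 3) - 10))/5 = 133 + ((-3 - 4) + ((-12 + 3) - 10))/5 = 133 + (-7 + (-9 - 10))*(1/5) = 133 + (-7 - 19)*(1/5) = 133 - 26*1/5 = 133 - 26/5 = 639/5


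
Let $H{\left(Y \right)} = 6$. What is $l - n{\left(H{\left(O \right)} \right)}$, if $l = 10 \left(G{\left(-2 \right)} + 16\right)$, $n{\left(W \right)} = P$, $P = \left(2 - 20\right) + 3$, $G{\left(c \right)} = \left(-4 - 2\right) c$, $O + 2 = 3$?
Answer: $295$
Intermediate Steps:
$O = 1$ ($O = -2 + 3 = 1$)
$G{\left(c \right)} = - 6 c$
$P = -15$ ($P = -18 + 3 = -15$)
$n{\left(W \right)} = -15$
$l = 280$ ($l = 10 \left(\left(-6\right) \left(-2\right) + 16\right) = 10 \left(12 + 16\right) = 10 \cdot 28 = 280$)
$l - n{\left(H{\left(O \right)} \right)} = 280 - -15 = 280 + 15 = 295$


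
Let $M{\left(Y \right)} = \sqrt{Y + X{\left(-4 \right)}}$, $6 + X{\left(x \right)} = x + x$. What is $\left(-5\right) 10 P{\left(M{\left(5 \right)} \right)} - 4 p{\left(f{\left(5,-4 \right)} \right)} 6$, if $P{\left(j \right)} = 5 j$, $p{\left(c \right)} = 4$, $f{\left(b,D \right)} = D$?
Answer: $72000 i \approx 72000.0 i$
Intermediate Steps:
$X{\left(x \right)} = -6 + 2 x$ ($X{\left(x \right)} = -6 + \left(x + x\right) = -6 + 2 x$)
$M{\left(Y \right)} = \sqrt{-14 + Y}$ ($M{\left(Y \right)} = \sqrt{Y + \left(-6 + 2 \left(-4\right)\right)} = \sqrt{Y - 14} = \sqrt{-14 + Y}$)
$\left(-5\right) 10 P{\left(M{\left(5 \right)} \right)} - 4 p{\left(f{\left(5,-4 \right)} \right)} 6 = \left(-5\right) 10 \cdot 5 \sqrt{-14 + 5} \left(-4\right) 4 \cdot 6 = - 50 \cdot 5 \sqrt{-9} \left(\left(-16\right) 6\right) = - 50 \cdot 5 \cdot 3 i \left(-96\right) = - 50 \cdot 15 i \left(-96\right) = - 750 i \left(-96\right) = 72000 i$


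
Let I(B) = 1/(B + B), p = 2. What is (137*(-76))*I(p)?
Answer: -2603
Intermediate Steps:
I(B) = 1/(2*B)
(137*(-76))*I(p) = (137*(-76))*((1/2)/2) = -5206/2 = -10412*1/4 = -2603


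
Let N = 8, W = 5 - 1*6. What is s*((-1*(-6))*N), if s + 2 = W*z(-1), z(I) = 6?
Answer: -384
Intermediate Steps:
W = -1 (W = 5 - 6 = -1)
s = -8 (s = -2 - 1*6 = -2 - 6 = -8)
s*((-1*(-6))*N) = -8*(-1*(-6))*8 = -48*8 = -8*48 = -384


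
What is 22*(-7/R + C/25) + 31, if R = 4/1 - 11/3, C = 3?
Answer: -10709/25 ≈ -428.36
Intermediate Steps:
R = ⅓ (R = 4*1 - 11*⅓ = 4 - 11/3 = ⅓ ≈ 0.33333)
22*(-7/R + C/25) + 31 = 22*(-7/⅓ + 3/25) + 31 = 22*(-7*3 + 3*(1/25)) + 31 = 22*(-21 + 3/25) + 31 = 22*(-522/25) + 31 = -11484/25 + 31 = -10709/25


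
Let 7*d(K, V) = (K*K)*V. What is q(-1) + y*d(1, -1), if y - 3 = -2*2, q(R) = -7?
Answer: -48/7 ≈ -6.8571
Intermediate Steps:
d(K, V) = V*K²/7 (d(K, V) = ((K*K)*V)/7 = (K²*V)/7 = (V*K²)/7 = V*K²/7)
y = -1 (y = 3 - 2*2 = 3 - 4 = -1)
q(-1) + y*d(1, -1) = -7 - (-1)*1²/7 = -7 - (-1)/7 = -7 - 1*(-⅐) = -7 + ⅐ = -48/7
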